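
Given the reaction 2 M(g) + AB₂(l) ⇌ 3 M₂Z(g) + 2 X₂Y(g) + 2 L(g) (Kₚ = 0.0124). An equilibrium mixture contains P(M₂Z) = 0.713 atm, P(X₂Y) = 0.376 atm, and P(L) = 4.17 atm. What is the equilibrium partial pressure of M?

P(M) = 8.48 atm

(AB₂ is a pure liquid — omitted from Kₚ.)
At equilibrium, Kₚ = P(M₂Z)³·P(X₂Y)²·P(L)² / P(M)² = 0.0124.
(0.713)³·(0.376)²·(4.17)² / (P(M))² = 0.0124
P(M)² = 71.9 ⇒ P(M) = 8.48 atm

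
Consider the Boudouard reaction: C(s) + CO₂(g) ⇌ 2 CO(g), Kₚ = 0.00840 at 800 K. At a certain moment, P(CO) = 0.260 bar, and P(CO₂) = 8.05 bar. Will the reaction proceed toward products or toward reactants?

(C is a pure solid — omitted from Qₚ.)
Qₚ = P(CO)² / P(CO₂) = (0.260)² / (8.05) = 0.00840
Qₚ = 0.00840 = Kₚ, so the system is already at equilibrium.

no net change (already at equilibrium)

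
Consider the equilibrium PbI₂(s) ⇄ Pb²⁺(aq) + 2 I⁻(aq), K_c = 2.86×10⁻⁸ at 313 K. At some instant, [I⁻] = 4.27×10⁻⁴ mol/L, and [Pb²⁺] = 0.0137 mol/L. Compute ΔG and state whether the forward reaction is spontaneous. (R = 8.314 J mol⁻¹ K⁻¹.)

ΔG = -6.34 kJ/mol; the forward reaction is spontaneous

(PbI₂ is a pure solid — omitted from Q_c.)
Q_c = [Pb²⁺]·[I⁻]² = (0.0137)·(4.27×10⁻⁴)² = 2.50×10⁻⁹
ΔG = RT ln(Q_c/K_c) = (8.314 J mol⁻¹ K⁻¹)(313 K) × ln(2.50×10⁻⁹/2.86×10⁻⁸)
   = (2.602 kJ/mol)(-2.437) = -6.34 kJ/mol
ΔG < 0, so the forward reaction is spontaneous (proceeds forward).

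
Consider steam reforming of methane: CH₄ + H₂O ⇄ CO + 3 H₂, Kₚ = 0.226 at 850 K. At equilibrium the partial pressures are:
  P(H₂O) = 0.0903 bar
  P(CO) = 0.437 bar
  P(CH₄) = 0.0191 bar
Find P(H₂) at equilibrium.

At equilibrium, Kₚ = P(CO)·P(H₂)³ / (P(CH₄)·P(H₂O)) = 0.226.
(0.437)·(P(H₂))³ / ((0.0191)·(0.0903)) = 0.226
P(H₂)³ = 8.92×10⁻⁴ ⇒ P(H₂) = 0.0963 bar

P(H₂) = 0.0963 bar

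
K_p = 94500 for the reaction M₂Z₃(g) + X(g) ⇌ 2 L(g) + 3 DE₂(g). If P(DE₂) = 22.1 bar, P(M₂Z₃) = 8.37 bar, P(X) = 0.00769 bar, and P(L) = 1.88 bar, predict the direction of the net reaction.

to the left

Q_p = P(L)²·P(DE₂)³ / (P(M₂Z₃)·P(X)) = (1.88)²·(22.1)³ / ((8.37)·(0.00769)) = 5.93e5
Q_p = 5.93e5 > K_p = 94500, so the reverse reaction proceeds.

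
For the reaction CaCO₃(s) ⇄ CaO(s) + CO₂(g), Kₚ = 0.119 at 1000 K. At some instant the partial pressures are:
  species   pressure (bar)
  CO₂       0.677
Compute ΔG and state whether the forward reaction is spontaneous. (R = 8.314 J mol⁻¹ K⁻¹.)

ΔG = 14.5 kJ/mol; the forward reaction is non-spontaneous

(CaCO₃, CaO are pure solids — omitted from Qₚ.)
Qₚ = P(CO₂) = 0.677
ΔG = RT ln(Qₚ/Kₚ) = (8.314 J mol⁻¹ K⁻¹)(1000 K) × ln(0.677/0.119)
   = (8.314 kJ/mol)(1.739) = 14.5 kJ/mol
ΔG > 0, so the forward reaction is non-spontaneous (proceeds in reverse).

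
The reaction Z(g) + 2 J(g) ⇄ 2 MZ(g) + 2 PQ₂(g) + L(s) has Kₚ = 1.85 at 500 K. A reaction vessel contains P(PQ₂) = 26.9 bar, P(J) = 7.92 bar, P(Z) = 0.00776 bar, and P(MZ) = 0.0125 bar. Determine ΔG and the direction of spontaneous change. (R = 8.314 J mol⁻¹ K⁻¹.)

ΔG = -8.63 kJ/mol; the forward reaction is spontaneous

(L is a pure solid — omitted from Qₚ.)
Qₚ = P(MZ)²·P(PQ₂)² / (P(Z)·P(J)²) = (0.0125)²·(26.9)² / ((0.00776)·(7.92)²) = 0.232
ΔG = RT ln(Qₚ/Kₚ) = (8.314 J mol⁻¹ K⁻¹)(500 K) × ln(0.232/1.85)
   = (4.157 kJ/mol)(-2.076) = -8.63 kJ/mol
ΔG < 0, so the forward reaction is spontaneous (proceeds forward).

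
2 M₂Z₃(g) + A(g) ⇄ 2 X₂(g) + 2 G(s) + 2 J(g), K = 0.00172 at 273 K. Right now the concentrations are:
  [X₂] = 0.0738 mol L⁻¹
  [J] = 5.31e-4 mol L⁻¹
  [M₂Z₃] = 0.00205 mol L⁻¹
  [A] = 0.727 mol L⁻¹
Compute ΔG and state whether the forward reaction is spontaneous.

ΔG = -2.79 kJ/mol; the forward reaction is spontaneous

(G is a pure solid — omitted from Q.)
Q = [X₂]²·[J]² / ([M₂Z₃]²·[A]) = (0.0738)²·(5.31e-4)² / ((0.00205)²·(0.727)) = 5.03e-4
ΔG = RT ln(Q/K) = (8.314 J mol⁻¹ K⁻¹)(273 K) × ln(5.03e-4/0.00172)
   = (2.270 kJ/mol)(-1.229) = -2.79 kJ/mol
ΔG < 0, so the forward reaction is spontaneous (proceeds forward).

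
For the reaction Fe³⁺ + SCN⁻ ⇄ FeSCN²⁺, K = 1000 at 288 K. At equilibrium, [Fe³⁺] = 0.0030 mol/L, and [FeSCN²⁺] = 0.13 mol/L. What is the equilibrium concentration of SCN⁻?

At equilibrium, K = [FeSCN²⁺] / ([Fe³⁺]·[SCN⁻]) = 1000.
(0.13) / ((0.0030)·([SCN⁻])) = 1000
[SCN⁻] = 0.0433 = 0.043 mol/L

[SCN⁻] = 0.043 mol/L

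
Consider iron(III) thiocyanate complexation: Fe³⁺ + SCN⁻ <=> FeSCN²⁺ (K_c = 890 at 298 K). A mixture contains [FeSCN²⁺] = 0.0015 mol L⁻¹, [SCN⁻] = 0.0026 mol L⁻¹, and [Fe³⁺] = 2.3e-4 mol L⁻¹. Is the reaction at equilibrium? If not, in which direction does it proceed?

Q_c = [FeSCN²⁺] / ([Fe³⁺]·[SCN⁻]) = (0.0015) / ((2.3e-4)·(0.0026)) = 2500
Q_c = 2500 > K_c = 890, so the reverse reaction proceeds.

reverse (toward reactants)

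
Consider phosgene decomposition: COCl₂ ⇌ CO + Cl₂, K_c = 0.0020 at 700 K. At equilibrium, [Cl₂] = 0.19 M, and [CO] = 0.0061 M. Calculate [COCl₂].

[COCl₂] = 0.58 M

At equilibrium, K_c = [CO]·[Cl₂] / [COCl₂] = 0.0020.
(0.0061)·(0.19) / ([COCl₂]) = 0.0020
[COCl₂] = 0.579 = 0.58 M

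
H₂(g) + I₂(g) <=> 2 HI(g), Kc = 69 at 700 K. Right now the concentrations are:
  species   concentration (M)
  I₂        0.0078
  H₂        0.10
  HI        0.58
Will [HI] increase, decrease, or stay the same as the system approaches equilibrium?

decrease

Qc = [HI]² / ([H₂]·[I₂]) = (0.58)² / ((0.10)·(0.0078)) = 430
Qc = 430 > Kc = 69: net reverse reaction.
HI is a product, so it decreases.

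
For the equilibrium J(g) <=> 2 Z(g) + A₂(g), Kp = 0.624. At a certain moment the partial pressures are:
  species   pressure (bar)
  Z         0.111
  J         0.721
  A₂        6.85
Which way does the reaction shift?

Qp = P(Z)²·P(A₂) / P(J) = (0.111)²·(6.85) / (0.721) = 0.117
Qp = 0.117 < Kp = 0.624, so the forward reaction proceeds.

in the forward direction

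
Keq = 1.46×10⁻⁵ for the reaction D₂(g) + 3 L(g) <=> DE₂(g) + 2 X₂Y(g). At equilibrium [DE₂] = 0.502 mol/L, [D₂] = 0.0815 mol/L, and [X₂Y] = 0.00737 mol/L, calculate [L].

At equilibrium, Keq = [DE₂]·[X₂Y]² / ([D₂]·[L]³) = 1.46×10⁻⁵.
(0.502)·(0.00737)² / ((0.0815)·([L])³) = 1.46×10⁻⁵
[L]³ = 22.9 ⇒ [L] = 2.84 mol/L

[L] = 2.84 mol/L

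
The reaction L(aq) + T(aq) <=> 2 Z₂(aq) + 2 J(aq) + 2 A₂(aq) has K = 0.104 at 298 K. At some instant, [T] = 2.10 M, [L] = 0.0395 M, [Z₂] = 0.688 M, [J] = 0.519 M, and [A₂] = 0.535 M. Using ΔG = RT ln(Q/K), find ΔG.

Q = [Z₂]²·[J]²·[A₂]² / ([L]·[T]) = (0.688)²·(0.519)²·(0.535)² / ((0.0395)·(2.10)) = 0.440
ΔG = RT ln(Q/K) = (8.314 J mol⁻¹ K⁻¹)(298 K) × ln(0.440/0.104)
   = (2.478 kJ/mol)(1.442) = 3.57 kJ/mol
ΔG > 0, so the forward reaction is non-spontaneous (proceeds in reverse).

ΔG = 3.57 kJ/mol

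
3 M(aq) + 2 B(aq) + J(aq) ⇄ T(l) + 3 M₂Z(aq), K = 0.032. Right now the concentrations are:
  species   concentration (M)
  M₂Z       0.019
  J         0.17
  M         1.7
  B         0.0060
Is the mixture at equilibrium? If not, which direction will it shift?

(T is a pure liquid — omitted from Q.)
Q = [M₂Z]³ / ([M]³·[B]²·[J]) = (0.019)³ / ((1.7)³·(0.0060)²·(0.17)) = 0.23
Q = 0.23 > K = 0.032: net reverse reaction.

no; Q > K, reaction proceeds in reverse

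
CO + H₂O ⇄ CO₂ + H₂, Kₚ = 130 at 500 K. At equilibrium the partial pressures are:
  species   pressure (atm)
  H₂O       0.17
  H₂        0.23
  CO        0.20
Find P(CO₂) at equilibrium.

At equilibrium, Kₚ = P(CO₂)·P(H₂) / (P(CO)·P(H₂O)) = 130.
(P(CO₂))·(0.23) / ((0.20)·(0.17)) = 130
P(CO₂) = 19.2 = 19 atm

P(CO₂) = 19 atm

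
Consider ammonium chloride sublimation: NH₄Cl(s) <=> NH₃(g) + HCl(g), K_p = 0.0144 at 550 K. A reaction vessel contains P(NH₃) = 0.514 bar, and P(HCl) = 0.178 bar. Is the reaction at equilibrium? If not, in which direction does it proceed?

(NH₄Cl is a pure solid — omitted from Q_p.)
Q_p = P(NH₃)·P(HCl) = (0.514)·(0.178) = 0.0915
Q_p = 0.0915 > K_p = 0.0144, so the reverse reaction proceeds.

reverse (toward reactants)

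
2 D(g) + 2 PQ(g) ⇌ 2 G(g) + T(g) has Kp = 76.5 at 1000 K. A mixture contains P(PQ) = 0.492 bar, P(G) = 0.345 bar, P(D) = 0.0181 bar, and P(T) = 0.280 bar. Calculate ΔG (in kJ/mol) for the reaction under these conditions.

ΔG = 14.2 kJ/mol

Qp = P(G)²·P(T) / (P(D)²·P(PQ)²) = (0.345)²·(0.280) / ((0.0181)²·(0.492)²) = 420
ΔG = RT ln(Qp/Kp) = (8.314 J mol⁻¹ K⁻¹)(1000 K) × ln(420/76.5)
   = (8.314 kJ/mol)(1.703) = 14.2 kJ/mol
ΔG > 0, so the forward reaction is non-spontaneous (proceeds in reverse).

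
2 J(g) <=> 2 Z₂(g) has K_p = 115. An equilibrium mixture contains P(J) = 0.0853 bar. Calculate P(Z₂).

At equilibrium, K_p = P(Z₂)² / P(J)² = 115.
(P(Z₂))² / (0.0853)² = 115
P(Z₂)² = 0.837 ⇒ P(Z₂) = 0.915 bar

P(Z₂) = 0.915 bar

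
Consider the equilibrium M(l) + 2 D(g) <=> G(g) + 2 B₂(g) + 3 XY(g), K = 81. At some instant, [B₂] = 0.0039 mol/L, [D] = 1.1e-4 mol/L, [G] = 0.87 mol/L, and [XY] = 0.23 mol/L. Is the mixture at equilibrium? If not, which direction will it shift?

(M is a pure liquid — omitted from Q.)
Q = [G]·[B₂]²·[XY]³ / [D]² = (0.87)·(0.0039)²·(0.23)³ / (1.1e-4)² = 13
Q = 13 < K = 81: net forward reaction.

no; Q < K, reaction proceeds forward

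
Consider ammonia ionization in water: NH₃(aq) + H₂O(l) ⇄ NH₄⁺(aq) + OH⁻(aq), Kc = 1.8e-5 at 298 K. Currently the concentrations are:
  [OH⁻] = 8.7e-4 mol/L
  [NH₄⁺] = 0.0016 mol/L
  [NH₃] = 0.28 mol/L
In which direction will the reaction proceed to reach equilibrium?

in the forward direction

(H₂O is a pure liquid — omitted from Qc.)
Qc = [NH₄⁺]·[OH⁻] / [NH₃] = (0.0016)·(8.7e-4) / (0.28) = 5.0e-6
Qc = 5.0e-6 < Kc = 1.8e-5, so the forward reaction proceeds.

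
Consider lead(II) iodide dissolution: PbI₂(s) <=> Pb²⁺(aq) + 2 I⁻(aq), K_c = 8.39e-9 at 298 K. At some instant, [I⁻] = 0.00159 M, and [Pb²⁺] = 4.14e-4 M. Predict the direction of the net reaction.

in the forward direction

(PbI₂ is a pure solid — omitted from Q_c.)
Q_c = [Pb²⁺]·[I⁻]² = (4.14e-4)·(0.00159)² = 1.05e-9
Q_c = 1.05e-9 < K_c = 8.39e-9, so the forward reaction proceeds.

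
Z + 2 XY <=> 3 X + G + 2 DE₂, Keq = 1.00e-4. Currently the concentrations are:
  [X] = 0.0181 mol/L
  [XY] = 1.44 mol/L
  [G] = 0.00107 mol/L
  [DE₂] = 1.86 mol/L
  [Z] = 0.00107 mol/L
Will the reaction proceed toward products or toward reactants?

in the forward direction

Q = [X]³·[G]·[DE₂]² / ([Z]·[XY]²) = (0.0181)³·(0.00107)·(1.86)² / ((0.00107)·(1.44)²) = 9.89e-6
Q = 9.89e-6 < Keq = 1.00e-4, so the forward reaction proceeds.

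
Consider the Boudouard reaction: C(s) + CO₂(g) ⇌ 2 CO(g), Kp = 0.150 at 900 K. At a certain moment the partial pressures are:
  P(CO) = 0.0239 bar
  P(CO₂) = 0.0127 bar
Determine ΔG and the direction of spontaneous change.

(C is a pure solid — omitted from Qp.)
Qp = P(CO)² / P(CO₂) = (0.0239)² / (0.0127) = 0.0450
ΔG = RT ln(Qp/Kp) = (8.314 J mol⁻¹ K⁻¹)(900 K) × ln(0.0450/0.150)
   = (7.483 kJ/mol)(-1.204) = -9.01 kJ/mol
ΔG < 0, so the forward reaction is spontaneous (proceeds forward).

ΔG = -9.01 kJ/mol; the forward reaction is spontaneous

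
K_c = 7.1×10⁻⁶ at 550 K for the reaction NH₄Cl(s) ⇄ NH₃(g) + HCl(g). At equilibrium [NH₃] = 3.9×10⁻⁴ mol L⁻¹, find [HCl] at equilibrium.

(NH₄Cl is a pure solid — omitted from K_c.)
At equilibrium, K_c = [NH₃]·[HCl] = 7.1×10⁻⁶.
(3.9×10⁻⁴)·([HCl]) = 7.1×10⁻⁶
[HCl] = 0.0182 = 0.018 mol L⁻¹

[HCl] = 0.018 mol L⁻¹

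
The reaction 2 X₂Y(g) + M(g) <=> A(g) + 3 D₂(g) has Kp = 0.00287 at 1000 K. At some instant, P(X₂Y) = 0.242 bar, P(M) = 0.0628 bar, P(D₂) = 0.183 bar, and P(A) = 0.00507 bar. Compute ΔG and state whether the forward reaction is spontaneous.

Qp = P(A)·P(D₂)³ / (P(X₂Y)²·P(M)) = (0.00507)·(0.183)³ / ((0.242)²·(0.0628)) = 0.00845
ΔG = RT ln(Qp/Kp) = (8.314 J mol⁻¹ K⁻¹)(1000 K) × ln(0.00845/0.00287)
   = (8.314 kJ/mol)(1.080) = 8.98 kJ/mol
ΔG > 0, so the forward reaction is non-spontaneous (proceeds in reverse).

ΔG = 8.98 kJ/mol; the forward reaction is non-spontaneous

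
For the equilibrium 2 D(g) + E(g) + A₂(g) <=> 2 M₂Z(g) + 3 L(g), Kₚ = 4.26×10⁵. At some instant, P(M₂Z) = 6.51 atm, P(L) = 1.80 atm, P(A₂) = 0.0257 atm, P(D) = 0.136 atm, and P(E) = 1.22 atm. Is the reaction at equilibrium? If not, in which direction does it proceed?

Qₚ = P(M₂Z)²·P(L)³ / (P(D)²·P(E)·P(A₂)) = (6.51)²·(1.80)³ / ((0.136)²·(1.22)·(0.0257)) = 4.26×10⁵
Qₚ = 4.26×10⁵ = Kₚ, so the system is already at equilibrium.

no net change (already at equilibrium)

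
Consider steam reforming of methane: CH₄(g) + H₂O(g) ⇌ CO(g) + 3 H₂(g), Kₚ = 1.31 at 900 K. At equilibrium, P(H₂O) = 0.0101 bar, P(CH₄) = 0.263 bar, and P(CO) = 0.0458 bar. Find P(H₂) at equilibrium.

P(H₂) = 0.424 bar

At equilibrium, Kₚ = P(CO)·P(H₂)³ / (P(CH₄)·P(H₂O)) = 1.31.
(0.0458)·(P(H₂))³ / ((0.263)·(0.0101)) = 1.31
P(H₂)³ = 0.0760 ⇒ P(H₂) = 0.424 bar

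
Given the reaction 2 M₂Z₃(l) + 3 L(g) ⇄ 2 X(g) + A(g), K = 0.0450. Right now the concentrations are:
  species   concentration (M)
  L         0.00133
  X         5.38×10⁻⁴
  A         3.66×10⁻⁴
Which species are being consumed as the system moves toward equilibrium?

(M₂Z₃ is a pure liquid — omitted from Q.)
Q = [X]²·[A] / [L]³ = (5.38×10⁻⁴)²·(3.66×10⁻⁴) / (0.00133)³ = 0.0450
Q = 0.0450 = K; the system is at equilibrium.

none (at equilibrium)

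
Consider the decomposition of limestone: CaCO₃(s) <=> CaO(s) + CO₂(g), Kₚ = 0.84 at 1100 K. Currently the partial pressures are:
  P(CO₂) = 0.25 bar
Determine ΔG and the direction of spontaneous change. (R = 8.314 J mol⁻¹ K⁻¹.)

(CaCO₃, CaO are pure solids — omitted from Qₚ.)
Qₚ = P(CO₂) = 0.250
ΔG = RT ln(Qₚ/Kₚ) = (8.314 J mol⁻¹ K⁻¹)(1100 K) × ln(0.250/0.84)
   = (9.145 kJ/mol)(-1.212) = -11.1 kJ/mol
ΔG < 0, so the forward reaction is spontaneous (proceeds forward).

ΔG = -11.1 kJ/mol; the forward reaction is spontaneous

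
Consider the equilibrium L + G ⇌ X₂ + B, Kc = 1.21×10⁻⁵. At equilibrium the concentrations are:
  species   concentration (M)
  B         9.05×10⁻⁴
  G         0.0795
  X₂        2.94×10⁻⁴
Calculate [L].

At equilibrium, Kc = [X₂]·[B] / ([L]·[G]) = 1.21×10⁻⁵.
(2.94×10⁻⁴)·(9.05×10⁻⁴) / (([L])·(0.0795)) = 1.21×10⁻⁵
[L] = 0.277 M

[L] = 0.277 M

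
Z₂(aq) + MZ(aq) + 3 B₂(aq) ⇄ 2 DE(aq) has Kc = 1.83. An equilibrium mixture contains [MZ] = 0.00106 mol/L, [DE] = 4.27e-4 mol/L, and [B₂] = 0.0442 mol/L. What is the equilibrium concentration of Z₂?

[Z₂] = 1.09 mol/L

At equilibrium, Kc = [DE]² / ([Z₂]·[MZ]·[B₂]³) = 1.83.
(4.27e-4)² / (([Z₂])·(0.00106)·(0.0442)³) = 1.83
[Z₂] = 1.09 mol/L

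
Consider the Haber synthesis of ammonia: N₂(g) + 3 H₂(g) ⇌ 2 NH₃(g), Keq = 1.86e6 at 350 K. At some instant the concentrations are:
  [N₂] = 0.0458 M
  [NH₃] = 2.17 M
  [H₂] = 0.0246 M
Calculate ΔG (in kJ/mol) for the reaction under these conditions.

Q = [NH₃]² / ([N₂]·[H₂]³) = (2.17)² / ((0.0458)·(0.0246)³) = 6.91e6
ΔG = RT ln(Q/Keq) = (8.314 J mol⁻¹ K⁻¹)(350 K) × ln(6.91e6/1.86e6)
   = (2.910 kJ/mol)(1.312) = 3.82 kJ/mol
ΔG > 0, so the forward reaction is non-spontaneous (proceeds in reverse).

ΔG = 3.82 kJ/mol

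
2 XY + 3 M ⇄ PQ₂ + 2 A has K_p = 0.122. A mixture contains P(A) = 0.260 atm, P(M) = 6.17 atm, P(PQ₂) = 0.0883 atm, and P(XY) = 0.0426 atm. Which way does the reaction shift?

Q_p = P(PQ₂)·P(A)² / (P(XY)²·P(M)³) = (0.0883)·(0.260)² / ((0.0426)²·(6.17)³) = 0.0140
Q_p = 0.0140 < K_p = 0.122, so the forward reaction proceeds.

in the forward direction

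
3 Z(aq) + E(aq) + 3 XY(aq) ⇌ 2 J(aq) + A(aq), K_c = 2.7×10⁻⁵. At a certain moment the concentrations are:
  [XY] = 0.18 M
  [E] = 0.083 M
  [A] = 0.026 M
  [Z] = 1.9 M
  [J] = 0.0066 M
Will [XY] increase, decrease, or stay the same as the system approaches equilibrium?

Q_c = [J]²·[A] / ([Z]³·[E]·[XY]³) = (0.0066)²·(0.026) / ((1.9)³·(0.083)·(0.18)³) = 3.4×10⁻⁴
Q_c = 3.4×10⁻⁴ > K_c = 2.7×10⁻⁵: net reverse reaction.
XY is a reactant, so it increases.

increase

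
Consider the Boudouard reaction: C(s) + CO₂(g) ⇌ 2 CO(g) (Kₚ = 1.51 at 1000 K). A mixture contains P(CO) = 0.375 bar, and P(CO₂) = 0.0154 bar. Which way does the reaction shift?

(C is a pure solid — omitted from Qₚ.)
Qₚ = P(CO)² / P(CO₂) = (0.375)² / (0.0154) = 9.13
Qₚ = 9.13 > Kₚ = 1.51, so the reverse reaction proceeds.

reverse (toward reactants)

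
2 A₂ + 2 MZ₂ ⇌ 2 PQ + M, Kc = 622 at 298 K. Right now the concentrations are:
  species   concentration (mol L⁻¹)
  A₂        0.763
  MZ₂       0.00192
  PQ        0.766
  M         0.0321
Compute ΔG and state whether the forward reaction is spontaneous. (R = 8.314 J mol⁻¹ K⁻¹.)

ΔG = 6.56 kJ/mol; the forward reaction is non-spontaneous

Qc = [PQ]²·[M] / ([A₂]²·[MZ₂]²) = (0.766)²·(0.0321) / ((0.763)²·(0.00192)²) = 8780
ΔG = RT ln(Qc/Kc) = (8.314 J mol⁻¹ K⁻¹)(298 K) × ln(8780/622)
   = (2.478 kJ/mol)(2.647) = 6.56 kJ/mol
ΔG > 0, so the forward reaction is non-spontaneous (proceeds in reverse).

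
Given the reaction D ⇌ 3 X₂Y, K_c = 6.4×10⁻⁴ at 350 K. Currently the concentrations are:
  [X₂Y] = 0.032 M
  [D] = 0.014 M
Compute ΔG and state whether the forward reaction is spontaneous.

Q_c = [X₂Y]³ / [D] = (0.032)³ / (0.014) = 0.00234
ΔG = RT ln(Q_c/K_c) = (8.314 J mol⁻¹ K⁻¹)(350 K) × ln(0.00234/6.4×10⁻⁴)
   = (2.910 kJ/mol)(1.296) = 3.77 kJ/mol
ΔG > 0, so the forward reaction is non-spontaneous (proceeds in reverse).

ΔG = 3.77 kJ/mol; the forward reaction is non-spontaneous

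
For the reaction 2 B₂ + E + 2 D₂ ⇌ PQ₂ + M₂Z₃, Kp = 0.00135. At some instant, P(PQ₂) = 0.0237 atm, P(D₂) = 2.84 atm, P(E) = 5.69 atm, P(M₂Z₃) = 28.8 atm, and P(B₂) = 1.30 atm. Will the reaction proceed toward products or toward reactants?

Qp = P(PQ₂)·P(M₂Z₃) / (P(B₂)²·P(E)·P(D₂)²) = (0.0237)·(28.8) / ((1.30)²·(5.69)·(2.84)²) = 0.00880
Qp = 0.00880 > Kp = 0.00135, so the reverse reaction proceeds.

toward reactants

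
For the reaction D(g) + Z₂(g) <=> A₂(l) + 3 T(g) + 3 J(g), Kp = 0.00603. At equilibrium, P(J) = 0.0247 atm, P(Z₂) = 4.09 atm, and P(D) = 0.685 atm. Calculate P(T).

P(T) = 10.4 atm

(A₂ is a pure liquid — omitted from Kp.)
At equilibrium, Kp = P(T)³·P(J)³ / (P(D)·P(Z₂)) = 0.00603.
(P(T))³·(0.0247)³ / ((0.685)·(4.09)) = 0.00603
P(T)³ = 1120 ⇒ P(T) = 10.4 atm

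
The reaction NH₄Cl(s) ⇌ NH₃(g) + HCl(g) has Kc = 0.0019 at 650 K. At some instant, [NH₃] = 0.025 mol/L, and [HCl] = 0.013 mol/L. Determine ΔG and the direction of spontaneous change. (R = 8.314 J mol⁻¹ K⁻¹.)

(NH₄Cl is a pure solid — omitted from Qc.)
Qc = [NH₃]·[HCl] = (0.025)·(0.013) = 3.25×10⁻⁴
ΔG = RT ln(Qc/Kc) = (8.314 J mol⁻¹ K⁻¹)(650 K) × ln(3.25×10⁻⁴/0.0019)
   = (5.404 kJ/mol)(-1.766) = -9.54 kJ/mol
ΔG < 0, so the forward reaction is spontaneous (proceeds forward).

ΔG = -9.54 kJ/mol; the forward reaction is spontaneous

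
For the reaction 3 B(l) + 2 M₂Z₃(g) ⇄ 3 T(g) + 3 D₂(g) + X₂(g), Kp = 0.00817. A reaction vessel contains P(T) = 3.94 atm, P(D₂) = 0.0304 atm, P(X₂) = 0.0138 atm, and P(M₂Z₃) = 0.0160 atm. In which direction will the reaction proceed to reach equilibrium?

(B is a pure liquid — omitted from Qp.)
Qp = P(T)³·P(D₂)³·P(X₂) / P(M₂Z₃)² = (3.94)³·(0.0304)³·(0.0138) / (0.0160)² = 0.0926
Qp = 0.0926 > Kp = 0.00817, so the reverse reaction proceeds.

toward reactants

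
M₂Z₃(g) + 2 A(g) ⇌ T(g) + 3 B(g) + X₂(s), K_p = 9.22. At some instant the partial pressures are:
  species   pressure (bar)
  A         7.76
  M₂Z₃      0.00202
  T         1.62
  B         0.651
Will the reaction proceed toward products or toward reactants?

(X₂ is a pure solid — omitted from Q_p.)
Q_p = P(T)·P(B)³ / (P(M₂Z₃)·P(A)²) = (1.62)·(0.651)³ / ((0.00202)·(7.76)²) = 3.67
Q_p = 3.67 < K_p = 9.22, so the forward reaction proceeds.

in the forward direction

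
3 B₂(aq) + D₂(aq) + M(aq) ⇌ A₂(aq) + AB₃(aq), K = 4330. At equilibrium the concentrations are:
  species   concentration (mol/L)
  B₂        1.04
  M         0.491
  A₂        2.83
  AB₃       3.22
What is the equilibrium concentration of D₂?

[D₂] = 0.00381 mol/L

At equilibrium, K = [A₂]·[AB₃] / ([B₂]³·[D₂]·[M]) = 4330.
(2.83)·(3.22) / ((1.04)³·([D₂])·(0.491)) = 4330
[D₂] = 0.00381 mol/L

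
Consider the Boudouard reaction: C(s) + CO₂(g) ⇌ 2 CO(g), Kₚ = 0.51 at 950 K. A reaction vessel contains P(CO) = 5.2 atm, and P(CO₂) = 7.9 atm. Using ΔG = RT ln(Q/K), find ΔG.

ΔG = 15.0 kJ/mol

(C is a pure solid — omitted from Qₚ.)
Qₚ = P(CO)² / P(CO₂) = (5.2)² / (7.9) = 3.42
ΔG = RT ln(Qₚ/Kₚ) = (8.314 J mol⁻¹ K⁻¹)(950 K) × ln(3.42/0.51)
   = (7.898 kJ/mol)(1.903) = 15.0 kJ/mol
ΔG > 0, so the forward reaction is non-spontaneous (proceeds in reverse).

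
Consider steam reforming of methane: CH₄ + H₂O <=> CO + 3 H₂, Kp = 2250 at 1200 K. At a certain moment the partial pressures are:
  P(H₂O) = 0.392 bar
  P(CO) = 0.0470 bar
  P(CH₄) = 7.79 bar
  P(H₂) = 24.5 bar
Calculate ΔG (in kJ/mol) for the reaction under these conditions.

ΔG = -22.9 kJ/mol

Qp = P(CO)·P(H₂)³ / (P(CH₄)·P(H₂O)) = (0.0470)·(24.5)³ / ((7.79)·(0.392)) = 226
ΔG = RT ln(Qp/Kp) = (8.314 J mol⁻¹ K⁻¹)(1200 K) × ln(226/2250)
   = (9.977 kJ/mol)(-2.298) = -22.9 kJ/mol
ΔG < 0, so the forward reaction is spontaneous (proceeds forward).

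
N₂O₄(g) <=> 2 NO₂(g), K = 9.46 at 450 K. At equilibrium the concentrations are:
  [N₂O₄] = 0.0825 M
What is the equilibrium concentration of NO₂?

At equilibrium, K = [NO₂]² / [N₂O₄] = 9.46.
([NO₂])² / (0.0825) = 9.46
[NO₂]² = 0.780 ⇒ [NO₂] = 0.883 M

[NO₂] = 0.883 M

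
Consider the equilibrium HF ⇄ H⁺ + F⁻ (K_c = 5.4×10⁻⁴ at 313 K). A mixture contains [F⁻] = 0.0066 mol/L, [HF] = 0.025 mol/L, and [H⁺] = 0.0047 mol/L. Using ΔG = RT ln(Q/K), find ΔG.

ΔG = 2.16 kJ/mol

Q_c = [H⁺]·[F⁻] / [HF] = (0.0047)·(0.0066) / (0.025) = 0.00124
ΔG = RT ln(Q_c/K_c) = (8.314 J mol⁻¹ K⁻¹)(313 K) × ln(0.00124/5.4×10⁻⁴)
   = (2.602 kJ/mol)(0.8313) = 2.16 kJ/mol
ΔG > 0, so the forward reaction is non-spontaneous (proceeds in reverse).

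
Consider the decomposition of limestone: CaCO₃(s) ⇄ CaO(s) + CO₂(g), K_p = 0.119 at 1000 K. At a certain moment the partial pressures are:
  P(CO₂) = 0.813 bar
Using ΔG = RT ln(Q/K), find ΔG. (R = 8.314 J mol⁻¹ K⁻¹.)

(CaCO₃, CaO are pure solids — omitted from Q_p.)
Q_p = P(CO₂) = 0.813
ΔG = RT ln(Q_p/K_p) = (8.314 J mol⁻¹ K⁻¹)(1000 K) × ln(0.813/0.119)
   = (8.314 kJ/mol)(1.922) = 16.0 kJ/mol
ΔG > 0, so the forward reaction is non-spontaneous (proceeds in reverse).

ΔG = 16.0 kJ/mol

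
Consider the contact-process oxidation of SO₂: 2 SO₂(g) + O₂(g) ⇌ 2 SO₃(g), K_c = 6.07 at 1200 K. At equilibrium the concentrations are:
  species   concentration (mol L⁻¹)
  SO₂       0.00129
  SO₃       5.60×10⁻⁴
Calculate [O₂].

At equilibrium, K_c = [SO₃]² / ([SO₂]²·[O₂]) = 6.07.
(5.60×10⁻⁴)² / ((0.00129)²·([O₂])) = 6.07
[O₂] = 0.0310 mol L⁻¹

[O₂] = 0.0310 mol L⁻¹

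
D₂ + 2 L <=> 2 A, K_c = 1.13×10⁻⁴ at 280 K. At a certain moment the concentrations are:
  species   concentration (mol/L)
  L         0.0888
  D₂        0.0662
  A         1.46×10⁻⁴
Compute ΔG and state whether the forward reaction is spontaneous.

Q_c = [A]² / ([D₂]·[L]²) = (1.46×10⁻⁴)² / ((0.0662)·(0.0888)²) = 4.08×10⁻⁵
ΔG = RT ln(Q_c/K_c) = (8.314 J mol⁻¹ K⁻¹)(280 K) × ln(4.08×10⁻⁵/1.13×10⁻⁴)
   = (2.328 kJ/mol)(-1.019) = -2.37 kJ/mol
ΔG < 0, so the forward reaction is spontaneous (proceeds forward).

ΔG = -2.37 kJ/mol; the forward reaction is spontaneous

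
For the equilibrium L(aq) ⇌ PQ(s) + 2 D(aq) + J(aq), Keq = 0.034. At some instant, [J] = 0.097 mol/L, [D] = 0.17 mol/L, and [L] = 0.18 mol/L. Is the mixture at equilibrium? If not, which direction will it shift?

(PQ is a pure solid — omitted from Q.)
Q = [D]²·[J] / [L] = (0.17)²·(0.097) / (0.18) = 0.016
Q = 0.016 < Keq = 0.034: net forward reaction.

no; Q < K, reaction proceeds forward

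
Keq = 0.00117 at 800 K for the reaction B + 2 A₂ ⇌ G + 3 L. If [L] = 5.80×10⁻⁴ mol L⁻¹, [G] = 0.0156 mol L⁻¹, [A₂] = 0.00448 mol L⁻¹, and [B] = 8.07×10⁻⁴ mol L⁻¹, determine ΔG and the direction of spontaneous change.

ΔG = -12.2 kJ/mol; the forward reaction is spontaneous

Q = [G]·[L]³ / ([B]·[A₂]²) = (0.0156)·(5.80×10⁻⁴)³ / ((8.07×10⁻⁴)·(0.00448)²) = 1.88×10⁻⁴
ΔG = RT ln(Q/Keq) = (8.314 J mol⁻¹ K⁻¹)(800 K) × ln(1.88×10⁻⁴/0.00117)
   = (6.651 kJ/mol)(-1.828) = -12.2 kJ/mol
ΔG < 0, so the forward reaction is spontaneous (proceeds forward).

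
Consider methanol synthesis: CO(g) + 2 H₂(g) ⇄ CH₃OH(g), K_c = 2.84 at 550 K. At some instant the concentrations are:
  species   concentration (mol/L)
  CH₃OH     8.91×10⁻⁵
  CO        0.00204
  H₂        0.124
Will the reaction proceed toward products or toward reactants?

neither direction; the system is at equilibrium

Q_c = [CH₃OH] / ([CO]·[H₂]²) = (8.91×10⁻⁵) / ((0.00204)·(0.124)²) = 2.84
Q_c = 2.84 = K_c, so the system is already at equilibrium.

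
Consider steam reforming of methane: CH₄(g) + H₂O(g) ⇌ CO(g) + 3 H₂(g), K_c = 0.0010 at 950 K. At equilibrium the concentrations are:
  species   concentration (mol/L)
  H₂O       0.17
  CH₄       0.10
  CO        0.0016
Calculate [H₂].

[H₂] = 0.22 mol/L

At equilibrium, K_c = [CO]·[H₂]³ / ([CH₄]·[H₂O]) = 0.0010.
(0.0016)·([H₂])³ / ((0.10)·(0.17)) = 0.0010
[H₂]³ = 0.0106 ⇒ [H₂] = 0.22 mol/L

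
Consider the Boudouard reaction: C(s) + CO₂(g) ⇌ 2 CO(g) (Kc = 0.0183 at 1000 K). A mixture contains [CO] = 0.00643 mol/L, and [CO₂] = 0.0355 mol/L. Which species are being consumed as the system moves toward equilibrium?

C, CO₂ (reactants)

(C is a pure solid — omitted from Qc.)
Qc = [CO]² / [CO₂] = (0.00643)² / (0.0355) = 0.00116
Qc = 0.00116 < Kc = 0.0183: net forward reaction.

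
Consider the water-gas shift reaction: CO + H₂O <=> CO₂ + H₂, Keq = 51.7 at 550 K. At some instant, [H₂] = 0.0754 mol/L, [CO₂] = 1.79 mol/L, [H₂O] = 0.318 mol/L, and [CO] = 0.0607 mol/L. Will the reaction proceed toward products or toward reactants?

Q = [CO₂]·[H₂] / ([CO]·[H₂O]) = (1.79)·(0.0754) / ((0.0607)·(0.318)) = 6.99
Q = 6.99 < Keq = 51.7, so the forward reaction proceeds.

in the forward direction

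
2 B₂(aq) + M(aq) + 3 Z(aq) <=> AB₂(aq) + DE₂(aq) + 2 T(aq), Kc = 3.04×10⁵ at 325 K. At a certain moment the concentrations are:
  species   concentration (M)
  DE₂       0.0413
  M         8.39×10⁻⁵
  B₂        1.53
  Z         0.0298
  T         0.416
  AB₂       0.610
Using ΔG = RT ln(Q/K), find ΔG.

ΔG = 2.74 kJ/mol

Qc = [AB₂]·[DE₂]·[T]² / ([B₂]²·[M]·[Z]³) = (0.610)·(0.0413)·(0.416)² / ((1.53)²·(8.39×10⁻⁵)·(0.0298)³) = 8.39×10⁵
ΔG = RT ln(Qc/Kc) = (8.314 J mol⁻¹ K⁻¹)(325 K) × ln(8.39×10⁵/3.04×10⁵)
   = (2.702 kJ/mol)(1.015) = 2.74 kJ/mol
ΔG > 0, so the forward reaction is non-spontaneous (proceeds in reverse).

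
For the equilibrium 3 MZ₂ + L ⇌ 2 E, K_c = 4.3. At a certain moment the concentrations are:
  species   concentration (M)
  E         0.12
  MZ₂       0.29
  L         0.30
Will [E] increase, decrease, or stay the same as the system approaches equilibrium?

increase

Q_c = [E]² / ([MZ₂]³·[L]) = (0.12)² / ((0.29)³·(0.30)) = 2.0
Q_c = 2.0 < K_c = 4.3: net forward reaction.
E is a product, so it increases.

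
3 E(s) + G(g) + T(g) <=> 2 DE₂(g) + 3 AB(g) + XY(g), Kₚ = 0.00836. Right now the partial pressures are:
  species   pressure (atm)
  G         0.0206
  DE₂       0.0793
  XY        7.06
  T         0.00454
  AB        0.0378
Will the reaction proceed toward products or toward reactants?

to the left

(E is a pure solid — omitted from Qₚ.)
Qₚ = P(DE₂)²·P(AB)³·P(XY) / (P(G)·P(T)) = (0.0793)²·(0.0378)³·(7.06) / ((0.0206)·(0.00454)) = 0.0256
Qₚ = 0.0256 > Kₚ = 0.00836, so the reverse reaction proceeds.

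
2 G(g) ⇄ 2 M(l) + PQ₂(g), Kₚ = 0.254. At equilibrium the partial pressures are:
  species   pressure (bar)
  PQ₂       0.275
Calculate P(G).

P(G) = 1.04 bar

(M is a pure liquid — omitted from Kₚ.)
At equilibrium, Kₚ = P(PQ₂) / P(G)² = 0.254.
(0.275) / (P(G))² = 0.254
P(G)² = 1.08 ⇒ P(G) = 1.04 bar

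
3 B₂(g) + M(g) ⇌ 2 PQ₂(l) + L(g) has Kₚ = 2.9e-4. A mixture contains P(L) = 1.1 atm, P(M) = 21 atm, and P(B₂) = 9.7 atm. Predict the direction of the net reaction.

in the forward direction

(PQ₂ is a pure liquid — omitted from Qₚ.)
Qₚ = P(L) / (P(B₂)³·P(M)) = (1.1) / ((9.7)³·(21)) = 5.7e-5
Qₚ = 5.7e-5 < Kₚ = 2.9e-4, so the forward reaction proceeds.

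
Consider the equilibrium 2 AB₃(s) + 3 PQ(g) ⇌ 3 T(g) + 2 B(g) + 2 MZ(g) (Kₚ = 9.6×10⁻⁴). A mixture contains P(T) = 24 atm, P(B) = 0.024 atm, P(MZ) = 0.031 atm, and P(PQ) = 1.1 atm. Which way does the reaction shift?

in the reverse direction

(AB₃ is a pure solid — omitted from Qₚ.)
Qₚ = P(T)³·P(B)²·P(MZ)² / P(PQ)³ = (24)³·(0.024)²·(0.031)² / (1.1)³ = 0.0057
Qₚ = 0.0057 > Kₚ = 9.6×10⁻⁴, so the reverse reaction proceeds.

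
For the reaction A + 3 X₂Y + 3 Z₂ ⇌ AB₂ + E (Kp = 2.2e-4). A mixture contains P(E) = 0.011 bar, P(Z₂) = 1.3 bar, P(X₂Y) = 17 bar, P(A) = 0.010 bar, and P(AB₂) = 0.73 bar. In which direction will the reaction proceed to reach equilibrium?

forward (toward products)

Qp = P(AB₂)·P(E) / (P(A)·P(X₂Y)³·P(Z₂)³) = (0.73)·(0.011) / ((0.010)·(17)³·(1.3)³) = 7.4e-5
Qp = 7.4e-5 < Kp = 2.2e-4, so the forward reaction proceeds.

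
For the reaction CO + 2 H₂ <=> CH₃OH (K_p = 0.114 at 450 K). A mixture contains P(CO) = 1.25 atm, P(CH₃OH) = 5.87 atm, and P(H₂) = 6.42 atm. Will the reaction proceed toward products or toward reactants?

Q_p = P(CH₃OH) / (P(CO)·P(H₂)²) = (5.87) / ((1.25)·(6.42)²) = 0.114
Q_p = 0.114 = K_p, so the system is already at equilibrium.

at equilibrium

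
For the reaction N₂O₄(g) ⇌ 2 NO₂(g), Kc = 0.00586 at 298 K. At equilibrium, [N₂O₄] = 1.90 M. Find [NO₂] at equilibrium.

At equilibrium, Kc = [NO₂]² / [N₂O₄] = 0.00586.
([NO₂])² / (1.90) = 0.00586
[NO₂]² = 0.0111 ⇒ [NO₂] = 0.106 M

[NO₂] = 0.106 M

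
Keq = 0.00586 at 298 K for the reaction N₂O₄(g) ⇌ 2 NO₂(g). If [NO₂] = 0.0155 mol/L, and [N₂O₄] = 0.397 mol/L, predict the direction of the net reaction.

toward products

Q = [NO₂]² / [N₂O₄] = (0.0155)² / (0.397) = 6.05×10⁻⁴
Q = 6.05×10⁻⁴ < Keq = 0.00586, so the forward reaction proceeds.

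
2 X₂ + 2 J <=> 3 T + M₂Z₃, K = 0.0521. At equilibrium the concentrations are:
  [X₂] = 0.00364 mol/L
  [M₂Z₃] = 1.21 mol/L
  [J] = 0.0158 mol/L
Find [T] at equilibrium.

At equilibrium, K = [T]³·[M₂Z₃] / ([X₂]²·[J]²) = 0.0521.
([T])³·(1.21) / ((0.00364)²·(0.0158)²) = 0.0521
[T]³ = 1.42e-10 ⇒ [T] = 5.22e-4 mol/L

[T] = 5.22e-4 mol/L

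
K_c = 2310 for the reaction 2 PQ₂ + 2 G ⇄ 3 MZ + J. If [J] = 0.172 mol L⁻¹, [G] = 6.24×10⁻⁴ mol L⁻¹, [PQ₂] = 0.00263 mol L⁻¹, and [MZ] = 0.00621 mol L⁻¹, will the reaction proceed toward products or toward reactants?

to the left

Q_c = [MZ]³·[J] / ([PQ₂]²·[G]²) = (0.00621)³·(0.172) / ((0.00263)²·(6.24×10⁻⁴)²) = 15300
Q_c = 15300 > K_c = 2310, so the reverse reaction proceeds.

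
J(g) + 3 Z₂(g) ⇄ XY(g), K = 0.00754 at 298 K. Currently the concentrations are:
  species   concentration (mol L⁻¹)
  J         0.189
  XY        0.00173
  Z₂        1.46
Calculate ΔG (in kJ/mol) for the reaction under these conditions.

ΔG = -2.33 kJ/mol

Q = [XY] / ([J]·[Z₂]³) = (0.00173) / ((0.189)·(1.46)³) = 0.00294
ΔG = RT ln(Q/K) = (8.314 J mol⁻¹ K⁻¹)(298 K) × ln(0.00294/0.00754)
   = (2.478 kJ/mol)(-0.9418) = -2.33 kJ/mol
ΔG < 0, so the forward reaction is spontaneous (proceeds forward).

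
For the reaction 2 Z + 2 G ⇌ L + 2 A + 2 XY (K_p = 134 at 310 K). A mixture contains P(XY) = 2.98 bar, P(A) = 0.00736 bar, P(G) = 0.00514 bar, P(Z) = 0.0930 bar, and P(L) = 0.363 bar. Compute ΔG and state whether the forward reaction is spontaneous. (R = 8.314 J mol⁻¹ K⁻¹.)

Q_p = P(L)·P(A)²·P(XY)² / (P(Z)²·P(G)²) = (0.363)·(0.00736)²·(2.98)² / ((0.0930)²·(0.00514)²) = 764
ΔG = RT ln(Q_p/K_p) = (8.314 J mol⁻¹ K⁻¹)(310 K) × ln(764/134)
   = (2.577 kJ/mol)(1.741) = 4.49 kJ/mol
ΔG > 0, so the forward reaction is non-spontaneous (proceeds in reverse).

ΔG = 4.49 kJ/mol; the forward reaction is non-spontaneous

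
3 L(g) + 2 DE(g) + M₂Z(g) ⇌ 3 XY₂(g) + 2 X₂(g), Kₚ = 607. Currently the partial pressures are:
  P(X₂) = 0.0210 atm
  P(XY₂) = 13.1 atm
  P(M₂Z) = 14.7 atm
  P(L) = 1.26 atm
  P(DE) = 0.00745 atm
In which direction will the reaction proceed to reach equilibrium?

no net change (already at equilibrium)

Qₚ = P(XY₂)³·P(X₂)² / (P(L)³·P(DE)²·P(M₂Z)) = (13.1)³·(0.0210)² / ((1.26)³·(0.00745)²·(14.7)) = 607
Qₚ = 607 = Kₚ, so the system is already at equilibrium.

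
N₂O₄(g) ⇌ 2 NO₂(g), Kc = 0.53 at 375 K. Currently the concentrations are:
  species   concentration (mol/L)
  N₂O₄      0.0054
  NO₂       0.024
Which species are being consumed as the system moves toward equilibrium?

Qc = [NO₂]² / [N₂O₄] = (0.024)² / (0.0054) = 0.11
Qc = 0.11 < Kc = 0.53: net forward reaction.

N₂O₄ (reactants)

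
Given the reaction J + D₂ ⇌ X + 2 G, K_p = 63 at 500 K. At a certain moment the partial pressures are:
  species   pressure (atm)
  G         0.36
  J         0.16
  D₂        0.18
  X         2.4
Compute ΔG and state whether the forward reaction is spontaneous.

Q_p = P(X)·P(G)² / (P(J)·P(D₂)) = (2.4)·(0.36)² / ((0.16)·(0.18)) = 10.8
ΔG = RT ln(Q_p/K_p) = (8.314 J mol⁻¹ K⁻¹)(500 K) × ln(10.8/63)
   = (4.157 kJ/mol)(-1.764) = -7.33 kJ/mol
ΔG < 0, so the forward reaction is spontaneous (proceeds forward).

ΔG = -7.33 kJ/mol; the forward reaction is spontaneous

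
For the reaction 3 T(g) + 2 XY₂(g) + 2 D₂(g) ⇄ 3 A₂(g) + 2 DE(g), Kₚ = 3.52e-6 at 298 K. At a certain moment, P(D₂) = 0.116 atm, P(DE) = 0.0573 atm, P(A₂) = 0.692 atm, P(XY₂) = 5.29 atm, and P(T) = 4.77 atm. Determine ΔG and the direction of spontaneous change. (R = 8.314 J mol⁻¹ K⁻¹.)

Qₚ = P(A₂)³·P(DE)² / (P(T)³·P(XY₂)²·P(D₂)²) = (0.692)³·(0.0573)² / ((4.77)³·(5.29)²·(0.116)²) = 2.66e-5
ΔG = RT ln(Qₚ/Kₚ) = (8.314 J mol⁻¹ K⁻¹)(298 K) × ln(2.66e-5/3.52e-6)
   = (2.478 kJ/mol)(2.022) = 5.01 kJ/mol
ΔG > 0, so the forward reaction is non-spontaneous (proceeds in reverse).

ΔG = 5.01 kJ/mol; the forward reaction is non-spontaneous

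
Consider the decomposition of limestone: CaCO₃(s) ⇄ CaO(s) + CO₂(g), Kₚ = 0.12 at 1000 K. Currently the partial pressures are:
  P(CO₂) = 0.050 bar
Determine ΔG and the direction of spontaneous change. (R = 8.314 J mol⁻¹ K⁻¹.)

ΔG = -7.28 kJ/mol; the forward reaction is spontaneous

(CaCO₃, CaO are pure solids — omitted from Qₚ.)
Qₚ = P(CO₂) = 0.0500
ΔG = RT ln(Qₚ/Kₚ) = (8.314 J mol⁻¹ K⁻¹)(1000 K) × ln(0.0500/0.12)
   = (8.314 kJ/mol)(-0.8755) = -7.28 kJ/mol
ΔG < 0, so the forward reaction is spontaneous (proceeds forward).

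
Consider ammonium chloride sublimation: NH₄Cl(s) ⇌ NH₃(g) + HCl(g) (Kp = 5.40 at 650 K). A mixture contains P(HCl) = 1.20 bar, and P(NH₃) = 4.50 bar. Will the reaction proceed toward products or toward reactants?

(NH₄Cl is a pure solid — omitted from Qp.)
Qp = P(NH₃)·P(HCl) = (4.50)·(1.20) = 5.40
Qp = 5.40 = Kp, so the system is already at equilibrium.

no net change (already at equilibrium)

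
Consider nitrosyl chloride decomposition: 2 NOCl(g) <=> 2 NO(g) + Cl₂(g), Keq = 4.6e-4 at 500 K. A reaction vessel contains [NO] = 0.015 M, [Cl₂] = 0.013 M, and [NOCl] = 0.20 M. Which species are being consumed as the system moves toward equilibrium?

Q = [NO]²·[Cl₂] / [NOCl]² = (0.015)²·(0.013) / (0.20)² = 7.3e-5
Q = 7.3e-5 < Keq = 4.6e-4: net forward reaction.

NOCl (reactants)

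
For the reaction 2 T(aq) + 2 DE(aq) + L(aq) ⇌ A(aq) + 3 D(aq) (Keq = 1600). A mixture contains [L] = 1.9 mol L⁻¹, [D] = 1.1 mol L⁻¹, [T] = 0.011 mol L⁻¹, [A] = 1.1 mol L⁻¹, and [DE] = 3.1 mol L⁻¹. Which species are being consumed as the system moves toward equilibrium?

T, DE, L (reactants)

Q = [A]·[D]³ / ([T]²·[DE]²·[L]) = (1.1)·(1.1)³ / ((0.011)²·(3.1)²·(1.9)) = 660
Q = 660 < Keq = 1600: net forward reaction.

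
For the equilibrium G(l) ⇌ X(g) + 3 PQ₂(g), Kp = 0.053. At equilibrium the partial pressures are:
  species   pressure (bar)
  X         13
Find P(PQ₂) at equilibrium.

(G is a pure liquid — omitted from Kp.)
At equilibrium, Kp = P(X)·P(PQ₂)³ = 0.053.
(13)·(P(PQ₂))³ = 0.053
P(PQ₂)³ = 0.00408 ⇒ P(PQ₂) = 0.16 bar

P(PQ₂) = 0.16 bar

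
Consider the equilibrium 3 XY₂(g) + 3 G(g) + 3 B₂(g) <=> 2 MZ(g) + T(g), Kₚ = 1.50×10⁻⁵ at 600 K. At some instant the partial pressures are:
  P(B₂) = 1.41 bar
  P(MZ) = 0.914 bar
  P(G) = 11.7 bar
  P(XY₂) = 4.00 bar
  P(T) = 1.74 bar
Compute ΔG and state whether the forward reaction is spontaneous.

ΔG = -5.42 kJ/mol; the forward reaction is spontaneous

Qₚ = P(MZ)²·P(T) / (P(XY₂)³·P(G)³·P(B₂)³) = (0.914)²·(1.74) / ((4.00)³·(11.7)³·(1.41)³) = 5.06×10⁻⁶
ΔG = RT ln(Qₚ/Kₚ) = (8.314 J mol⁻¹ K⁻¹)(600 K) × ln(5.06×10⁻⁶/1.50×10⁻⁵)
   = (4.988 kJ/mol)(-1.087) = -5.42 kJ/mol
ΔG < 0, so the forward reaction is spontaneous (proceeds forward).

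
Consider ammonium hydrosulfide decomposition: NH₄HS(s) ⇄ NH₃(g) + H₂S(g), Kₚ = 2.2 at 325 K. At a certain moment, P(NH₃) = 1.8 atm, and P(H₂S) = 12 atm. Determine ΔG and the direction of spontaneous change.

(NH₄HS is a pure solid — omitted from Qₚ.)
Qₚ = P(NH₃)·P(H₂S) = (1.8)·(12) = 21.6
ΔG = RT ln(Qₚ/Kₚ) = (8.314 J mol⁻¹ K⁻¹)(325 K) × ln(21.6/2.2)
   = (2.702 kJ/mol)(2.284) = 6.17 kJ/mol
ΔG > 0, so the forward reaction is non-spontaneous (proceeds in reverse).

ΔG = 6.17 kJ/mol; the forward reaction is non-spontaneous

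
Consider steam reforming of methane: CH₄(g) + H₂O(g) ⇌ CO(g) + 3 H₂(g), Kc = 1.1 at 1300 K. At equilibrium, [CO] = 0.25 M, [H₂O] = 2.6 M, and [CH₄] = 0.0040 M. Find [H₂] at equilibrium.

At equilibrium, Kc = [CO]·[H₂]³ / ([CH₄]·[H₂O]) = 1.1.
(0.25)·([H₂])³ / ((0.0040)·(2.6)) = 1.1
[H₂]³ = 0.0458 ⇒ [H₂] = 0.36 M

[H₂] = 0.36 M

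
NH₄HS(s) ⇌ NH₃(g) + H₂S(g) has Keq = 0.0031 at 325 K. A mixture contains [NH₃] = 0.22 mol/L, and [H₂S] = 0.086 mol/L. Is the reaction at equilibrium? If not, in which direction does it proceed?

(NH₄HS is a pure solid — omitted from Q.)
Q = [NH₃]·[H₂S] = (0.22)·(0.086) = 0.019
Q = 0.019 > Keq = 0.0031, so the reverse reaction proceeds.

toward reactants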